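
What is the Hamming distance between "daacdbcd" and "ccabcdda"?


Comparing "daacdbcd" and "ccabcdda" position by position:
  Position 0: 'd' vs 'c' => differ
  Position 1: 'a' vs 'c' => differ
  Position 2: 'a' vs 'a' => same
  Position 3: 'c' vs 'b' => differ
  Position 4: 'd' vs 'c' => differ
  Position 5: 'b' vs 'd' => differ
  Position 6: 'c' vs 'd' => differ
  Position 7: 'd' vs 'a' => differ
Total differences (Hamming distance): 7

7


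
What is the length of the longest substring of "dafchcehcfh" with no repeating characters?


Input: "dafchcehcfh"
Sliding window (track last position of each char):
  Position 0 ('d'): window [0,0] length 1 -- new best
  Position 1 ('a'): window [0,1] length 2 -- new best
  Position 2 ('f'): window [0,2] length 3 -- new best
  Position 3 ('c'): window [0,3] length 4 -- new best
  Position 4 ('h'): window [0,4] length 5 -- new best
  Position 5 ('c'): repeat (last at 3), move window start to 4
  Position 5 ('c'): window [4,5] length 2
  Position 6 ('e'): window [4,6] length 3
  Position 7 ('h'): repeat (last at 4), move window start to 5
  Position 7 ('h'): window [5,7] length 3
  Position 8 ('c'): repeat (last at 5), move window start to 6
  Position 8 ('c'): window [6,8] length 3
  Position 9 ('f'): window [6,9] length 4
  Position 10 ('h'): repeat (last at 7), move window start to 8
  Position 10 ('h'): window [8,10] length 3
Longest substring with no repeats: "dafch" with length 5

5


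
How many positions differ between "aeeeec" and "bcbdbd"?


Comparing "aeeeec" and "bcbdbd" position by position:
  Position 0: 'a' vs 'b' => DIFFER
  Position 1: 'e' vs 'c' => DIFFER
  Position 2: 'e' vs 'b' => DIFFER
  Position 3: 'e' vs 'd' => DIFFER
  Position 4: 'e' vs 'b' => DIFFER
  Position 5: 'c' vs 'd' => DIFFER
Positions that differ: 6

6


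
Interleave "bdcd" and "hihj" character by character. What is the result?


Interleaving "bdcd" and "hihj":
  Position 0: 'b' from first, 'h' from second => "bh"
  Position 1: 'd' from first, 'i' from second => "di"
  Position 2: 'c' from first, 'h' from second => "ch"
  Position 3: 'd' from first, 'j' from second => "dj"
Result: bhdichdj

bhdichdj


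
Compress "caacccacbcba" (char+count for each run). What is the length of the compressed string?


Input: caacccacbcba
Runs:
  'c' x 1 => "c1"
  'a' x 2 => "a2"
  'c' x 3 => "c3"
  'a' x 1 => "a1"
  'c' x 1 => "c1"
  'b' x 1 => "b1"
  'c' x 1 => "c1"
  'b' x 1 => "b1"
  'a' x 1 => "a1"
Compressed: "c1a2c3a1c1b1c1b1a1"
Compressed length: 18

18


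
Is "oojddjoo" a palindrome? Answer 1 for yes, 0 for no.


Input: oojddjoo
Reversed: oojddjoo
  Compare pos 0 ('o') with pos 7 ('o'): match
  Compare pos 1 ('o') with pos 6 ('o'): match
  Compare pos 2 ('j') with pos 5 ('j'): match
  Compare pos 3 ('d') with pos 4 ('d'): match
Result: palindrome

1


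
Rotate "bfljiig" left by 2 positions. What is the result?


Input: "bfljiig", rotate left by 2
First 2 characters: "bf"
Remaining characters: "ljiig"
Concatenate remaining + first: "ljiig" + "bf" = "ljiigbf"

ljiigbf


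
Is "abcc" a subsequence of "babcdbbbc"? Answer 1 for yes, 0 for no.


Check if "abcc" is a subsequence of "babcdbbbc"
Greedy scan:
  Position 0 ('b'): no match needed
  Position 1 ('a'): matches sub[0] = 'a'
  Position 2 ('b'): matches sub[1] = 'b'
  Position 3 ('c'): matches sub[2] = 'c'
  Position 4 ('d'): no match needed
  Position 5 ('b'): no match needed
  Position 6 ('b'): no match needed
  Position 7 ('b'): no match needed
  Position 8 ('c'): matches sub[3] = 'c'
All 4 characters matched => is a subsequence

1


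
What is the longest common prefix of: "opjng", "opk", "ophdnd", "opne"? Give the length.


Words: opjng, opk, ophdnd, opne
  Position 0: all 'o' => match
  Position 1: all 'p' => match
  Position 2: ('j', 'k', 'h', 'n') => mismatch, stop
LCP = "op" (length 2)

2


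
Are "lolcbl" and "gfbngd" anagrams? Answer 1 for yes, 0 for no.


Strings: "lolcbl", "gfbngd"
Sorted first:  bclllo
Sorted second: bdfggn
Differ at position 1: 'c' vs 'd' => not anagrams

0


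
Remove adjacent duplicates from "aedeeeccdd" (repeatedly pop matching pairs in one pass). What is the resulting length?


Input: aedeeeccdd
Stack-based adjacent duplicate removal:
  Read 'a': push. Stack: a
  Read 'e': push. Stack: ae
  Read 'd': push. Stack: aed
  Read 'e': push. Stack: aede
  Read 'e': matches stack top 'e' => pop. Stack: aed
  Read 'e': push. Stack: aede
  Read 'c': push. Stack: aedec
  Read 'c': matches stack top 'c' => pop. Stack: aede
  Read 'd': push. Stack: aeded
  Read 'd': matches stack top 'd' => pop. Stack: aede
Final stack: "aede" (length 4)

4


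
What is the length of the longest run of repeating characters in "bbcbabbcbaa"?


Input: "bbcbabbcbaa"
Scanning for longest run:
  Position 1 ('b'): continues run of 'b', length=2
  Position 2 ('c'): new char, reset run to 1
  Position 3 ('b'): new char, reset run to 1
  Position 4 ('a'): new char, reset run to 1
  Position 5 ('b'): new char, reset run to 1
  Position 6 ('b'): continues run of 'b', length=2
  Position 7 ('c'): new char, reset run to 1
  Position 8 ('b'): new char, reset run to 1
  Position 9 ('a'): new char, reset run to 1
  Position 10 ('a'): continues run of 'a', length=2
Longest run: 'b' with length 2

2


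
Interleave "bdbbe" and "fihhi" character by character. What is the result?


Interleaving "bdbbe" and "fihhi":
  Position 0: 'b' from first, 'f' from second => "bf"
  Position 1: 'd' from first, 'i' from second => "di"
  Position 2: 'b' from first, 'h' from second => "bh"
  Position 3: 'b' from first, 'h' from second => "bh"
  Position 4: 'e' from first, 'i' from second => "ei"
Result: bfdibhbhei

bfdibhbhei


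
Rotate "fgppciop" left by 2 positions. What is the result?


Input: "fgppciop", rotate left by 2
First 2 characters: "fg"
Remaining characters: "ppciop"
Concatenate remaining + first: "ppciop" + "fg" = "ppciopfg"

ppciopfg


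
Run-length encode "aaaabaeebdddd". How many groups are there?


Input: aaaabaeebdddd
Scanning for consecutive runs:
  Group 1: 'a' x 4 (positions 0-3)
  Group 2: 'b' x 1 (positions 4-4)
  Group 3: 'a' x 1 (positions 5-5)
  Group 4: 'e' x 2 (positions 6-7)
  Group 5: 'b' x 1 (positions 8-8)
  Group 6: 'd' x 4 (positions 9-12)
Total groups: 6

6


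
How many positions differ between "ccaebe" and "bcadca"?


Comparing "ccaebe" and "bcadca" position by position:
  Position 0: 'c' vs 'b' => DIFFER
  Position 1: 'c' vs 'c' => same
  Position 2: 'a' vs 'a' => same
  Position 3: 'e' vs 'd' => DIFFER
  Position 4: 'b' vs 'c' => DIFFER
  Position 5: 'e' vs 'a' => DIFFER
Positions that differ: 4

4


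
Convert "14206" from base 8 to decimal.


Input: "14206" in base 8
Positional expansion:
  Digit '1' (value 1) x 8^4 = 4096
  Digit '4' (value 4) x 8^3 = 2048
  Digit '2' (value 2) x 8^2 = 128
  Digit '0' (value 0) x 8^1 = 0
  Digit '6' (value 6) x 8^0 = 6
Sum = 6278

6278


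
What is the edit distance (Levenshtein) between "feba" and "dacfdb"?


Computing edit distance: "feba" -> "dacfdb"
DP table:
           d    a    c    f    d    b
      0    1    2    3    4    5    6
  f   1    1    2    3    3    4    5
  e   2    2    2    3    4    4    5
  b   3    3    3    3    4    5    4
  a   4    4    3    4    4    5    5
Edit distance = dp[4][6] = 5

5


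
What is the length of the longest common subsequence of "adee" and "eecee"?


LCS of "adee" and "eecee"
DP table:
           e    e    c    e    e
      0    0    0    0    0    0
  a   0    0    0    0    0    0
  d   0    0    0    0    0    0
  e   0    1    1    1    1    1
  e   0    1    2    2    2    2
LCS length = dp[4][5] = 2

2


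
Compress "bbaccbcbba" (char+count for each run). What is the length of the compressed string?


Input: bbaccbcbba
Runs:
  'b' x 2 => "b2"
  'a' x 1 => "a1"
  'c' x 2 => "c2"
  'b' x 1 => "b1"
  'c' x 1 => "c1"
  'b' x 2 => "b2"
  'a' x 1 => "a1"
Compressed: "b2a1c2b1c1b2a1"
Compressed length: 14

14


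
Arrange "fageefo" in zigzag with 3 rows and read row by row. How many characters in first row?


Zigzag "fageefo" into 3 rows:
Placing characters:
  'f' => row 0
  'a' => row 1
  'g' => row 2
  'e' => row 1
  'e' => row 0
  'f' => row 1
  'o' => row 2
Rows:
  Row 0: "fe"
  Row 1: "aef"
  Row 2: "go"
First row length: 2

2


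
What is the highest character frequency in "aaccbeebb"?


Input: aaccbeebb
Character counts:
  'a': 2
  'b': 3
  'c': 2
  'e': 2
Maximum frequency: 3

3


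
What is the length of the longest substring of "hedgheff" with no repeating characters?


Input: "hedgheff"
Sliding window (track last position of each char):
  Position 0 ('h'): window [0,0] length 1 -- new best
  Position 1 ('e'): window [0,1] length 2 -- new best
  Position 2 ('d'): window [0,2] length 3 -- new best
  Position 3 ('g'): window [0,3] length 4 -- new best
  Position 4 ('h'): repeat (last at 0), move window start to 1
  Position 4 ('h'): window [1,4] length 4
  Position 5 ('e'): repeat (last at 1), move window start to 2
  Position 5 ('e'): window [2,5] length 4
  Position 6 ('f'): window [2,6] length 5 -- new best
  Position 7 ('f'): repeat (last at 6), move window start to 7
  Position 7 ('f'): window [7,7] length 1
Longest substring with no repeats: "dghef" with length 5

5


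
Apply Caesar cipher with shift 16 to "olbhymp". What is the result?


Caesar cipher: shift "olbhymp" by 16
  'o' (pos 14) + 16 = pos 4 = 'e'
  'l' (pos 11) + 16 = pos 1 = 'b'
  'b' (pos 1) + 16 = pos 17 = 'r'
  'h' (pos 7) + 16 = pos 23 = 'x'
  'y' (pos 24) + 16 = pos 14 = 'o'
  'm' (pos 12) + 16 = pos 2 = 'c'
  'p' (pos 15) + 16 = pos 5 = 'f'
Result: ebrxocf

ebrxocf


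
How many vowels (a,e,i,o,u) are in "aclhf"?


Input: aclhf
Checking each character:
  'a' at position 0: vowel (running total: 1)
  'c' at position 1: consonant
  'l' at position 2: consonant
  'h' at position 3: consonant
  'f' at position 4: consonant
Total vowels: 1

1


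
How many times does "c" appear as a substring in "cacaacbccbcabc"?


Searching for "c" in "cacaacbccbcabc"
Scanning each position:
  Position 0: "c" => MATCH
  Position 1: "a" => no
  Position 2: "c" => MATCH
  Position 3: "a" => no
  Position 4: "a" => no
  Position 5: "c" => MATCH
  Position 6: "b" => no
  Position 7: "c" => MATCH
  Position 8: "c" => MATCH
  Position 9: "b" => no
  Position 10: "c" => MATCH
  Position 11: "a" => no
  Position 12: "b" => no
  Position 13: "c" => MATCH
Total occurrences: 7

7


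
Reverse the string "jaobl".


Input: jaobl
Reading characters right to left:
  Position 4: 'l'
  Position 3: 'b'
  Position 2: 'o'
  Position 1: 'a'
  Position 0: 'j'
Reversed: lboaj

lboaj


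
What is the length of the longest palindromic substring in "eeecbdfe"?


Input: "eeecbdfe"
Checking substrings for palindromes:
  [0:3] "eee" (len 3) => palindrome
  [0:2] "ee" (len 2) => palindrome
  [1:3] "ee" (len 2) => palindrome
Longest palindromic substring: "eee" with length 3

3


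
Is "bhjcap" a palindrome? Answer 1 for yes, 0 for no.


Input: bhjcap
Reversed: pacjhb
  Compare pos 0 ('b') with pos 5 ('p'): MISMATCH
  Compare pos 1 ('h') with pos 4 ('a'): MISMATCH
  Compare pos 2 ('j') with pos 3 ('c'): MISMATCH
Result: not a palindrome

0


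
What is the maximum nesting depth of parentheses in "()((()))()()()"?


Input: "()((()))()()()"
Tracking depth:
  Position 0 '(': depth becomes 1
  Position 1 ')': depth becomes 0
  Position 2 '(': depth becomes 1
  Position 3 '(': depth becomes 2
  Position 4 '(': depth becomes 3
  Position 5 ')': depth becomes 2
  Position 6 ')': depth becomes 1
  Position 7 ')': depth becomes 0
  Position 8 '(': depth becomes 1
  Position 9 ')': depth becomes 0
  Position 10 '(': depth becomes 1
  Position 11 ')': depth becomes 0
  Position 12 '(': depth becomes 1
  Position 13 ')': depth becomes 0
Maximum depth reached: 3

3


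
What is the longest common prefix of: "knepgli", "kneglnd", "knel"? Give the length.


Words: knepgli, kneglnd, knel
  Position 0: all 'k' => match
  Position 1: all 'n' => match
  Position 2: all 'e' => match
  Position 3: ('p', 'g', 'l') => mismatch, stop
LCP = "kne" (length 3)

3


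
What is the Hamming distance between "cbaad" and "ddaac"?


Comparing "cbaad" and "ddaac" position by position:
  Position 0: 'c' vs 'd' => differ
  Position 1: 'b' vs 'd' => differ
  Position 2: 'a' vs 'a' => same
  Position 3: 'a' vs 'a' => same
  Position 4: 'd' vs 'c' => differ
Total differences (Hamming distance): 3

3


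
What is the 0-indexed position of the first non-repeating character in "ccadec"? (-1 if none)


Input: ccadec
Character frequencies:
  'a': 1
  'c': 3
  'd': 1
  'e': 1
Scanning left to right for freq == 1:
  Position 0 ('c'): freq=3, skip
  Position 1 ('c'): freq=3, skip
  Position 2 ('a'): unique! => answer = 2

2


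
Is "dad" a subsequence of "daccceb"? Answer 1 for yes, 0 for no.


Check if "dad" is a subsequence of "daccceb"
Greedy scan:
  Position 0 ('d'): matches sub[0] = 'd'
  Position 1 ('a'): matches sub[1] = 'a'
  Position 2 ('c'): no match needed
  Position 3 ('c'): no match needed
  Position 4 ('c'): no match needed
  Position 5 ('e'): no match needed
  Position 6 ('b'): no match needed
Only matched 2/3 characters => not a subsequence

0


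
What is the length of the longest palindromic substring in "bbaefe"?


Input: "bbaefe"
Checking substrings for palindromes:
  [3:6] "efe" (len 3) => palindrome
  [0:2] "bb" (len 2) => palindrome
Longest palindromic substring: "efe" with length 3

3


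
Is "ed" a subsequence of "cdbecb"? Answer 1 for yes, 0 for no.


Check if "ed" is a subsequence of "cdbecb"
Greedy scan:
  Position 0 ('c'): no match needed
  Position 1 ('d'): no match needed
  Position 2 ('b'): no match needed
  Position 3 ('e'): matches sub[0] = 'e'
  Position 4 ('c'): no match needed
  Position 5 ('b'): no match needed
Only matched 1/2 characters => not a subsequence

0


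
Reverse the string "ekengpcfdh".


Input: ekengpcfdh
Reading characters right to left:
  Position 9: 'h'
  Position 8: 'd'
  Position 7: 'f'
  Position 6: 'c'
  Position 5: 'p'
  Position 4: 'g'
  Position 3: 'n'
  Position 2: 'e'
  Position 1: 'k'
  Position 0: 'e'
Reversed: hdfcpgneke

hdfcpgneke


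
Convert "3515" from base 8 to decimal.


Input: "3515" in base 8
Positional expansion:
  Digit '3' (value 3) x 8^3 = 1536
  Digit '5' (value 5) x 8^2 = 320
  Digit '1' (value 1) x 8^1 = 8
  Digit '5' (value 5) x 8^0 = 5
Sum = 1869

1869


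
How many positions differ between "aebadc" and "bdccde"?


Comparing "aebadc" and "bdccde" position by position:
  Position 0: 'a' vs 'b' => DIFFER
  Position 1: 'e' vs 'd' => DIFFER
  Position 2: 'b' vs 'c' => DIFFER
  Position 3: 'a' vs 'c' => DIFFER
  Position 4: 'd' vs 'd' => same
  Position 5: 'c' vs 'e' => DIFFER
Positions that differ: 5

5


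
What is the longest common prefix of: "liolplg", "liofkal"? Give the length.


Words: liolplg, liofkal
  Position 0: all 'l' => match
  Position 1: all 'i' => match
  Position 2: all 'o' => match
  Position 3: ('l', 'f') => mismatch, stop
LCP = "lio" (length 3)

3


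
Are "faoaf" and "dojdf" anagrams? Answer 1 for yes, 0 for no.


Strings: "faoaf", "dojdf"
Sorted first:  aaffo
Sorted second: ddfjo
Differ at position 0: 'a' vs 'd' => not anagrams

0


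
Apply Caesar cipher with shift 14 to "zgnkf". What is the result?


Caesar cipher: shift "zgnkf" by 14
  'z' (pos 25) + 14 = pos 13 = 'n'
  'g' (pos 6) + 14 = pos 20 = 'u'
  'n' (pos 13) + 14 = pos 1 = 'b'
  'k' (pos 10) + 14 = pos 24 = 'y'
  'f' (pos 5) + 14 = pos 19 = 't'
Result: nubyt

nubyt


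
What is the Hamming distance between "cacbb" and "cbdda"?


Comparing "cacbb" and "cbdda" position by position:
  Position 0: 'c' vs 'c' => same
  Position 1: 'a' vs 'b' => differ
  Position 2: 'c' vs 'd' => differ
  Position 3: 'b' vs 'd' => differ
  Position 4: 'b' vs 'a' => differ
Total differences (Hamming distance): 4

4


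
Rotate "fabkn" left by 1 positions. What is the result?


Input: "fabkn", rotate left by 1
First 1 characters: "f"
Remaining characters: "abkn"
Concatenate remaining + first: "abkn" + "f" = "abknf"

abknf


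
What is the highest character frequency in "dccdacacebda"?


Input: dccdacacebda
Character counts:
  'a': 3
  'b': 1
  'c': 4
  'd': 3
  'e': 1
Maximum frequency: 4

4


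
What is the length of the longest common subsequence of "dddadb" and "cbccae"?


LCS of "dddadb" and "cbccae"
DP table:
           c    b    c    c    a    e
      0    0    0    0    0    0    0
  d   0    0    0    0    0    0    0
  d   0    0    0    0    0    0    0
  d   0    0    0    0    0    0    0
  a   0    0    0    0    0    1    1
  d   0    0    0    0    0    1    1
  b   0    0    1    1    1    1    1
LCS length = dp[6][6] = 1

1


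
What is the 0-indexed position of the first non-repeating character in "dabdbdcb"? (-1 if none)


Input: dabdbdcb
Character frequencies:
  'a': 1
  'b': 3
  'c': 1
  'd': 3
Scanning left to right for freq == 1:
  Position 0 ('d'): freq=3, skip
  Position 1 ('a'): unique! => answer = 1

1


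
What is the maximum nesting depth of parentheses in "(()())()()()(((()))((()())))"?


Input: "(()())()()()(((()))((()())))"
Tracking depth:
  Position 0 '(': depth becomes 1
  Position 1 '(': depth becomes 2
  Position 2 ')': depth becomes 1
  Position 3 '(': depth becomes 2
  Position 4 ')': depth becomes 1
  Position 5 ')': depth becomes 0
  Position 6 '(': depth becomes 1
  Position 7 ')': depth becomes 0
  Position 8 '(': depth becomes 1
  Position 9 ')': depth becomes 0
  Position 10 '(': depth becomes 1
  Position 11 ')': depth becomes 0
  Position 12 '(': depth becomes 1
  Position 13 '(': depth becomes 2
  Position 14 '(': depth becomes 3
  Position 15 '(': depth becomes 4
  Position 16 ')': depth becomes 3
  Position 17 ')': depth becomes 2
  Position 18 ')': depth becomes 1
  Position 19 '(': depth becomes 2
  Position 20 '(': depth becomes 3
  Position 21 '(': depth becomes 4
  Position 22 ')': depth becomes 3
  Position 23 '(': depth becomes 4
  Position 24 ')': depth becomes 3
  Position 25 ')': depth becomes 2
  Position 26 ')': depth becomes 1
  Position 27 ')': depth becomes 0
Maximum depth reached: 4

4


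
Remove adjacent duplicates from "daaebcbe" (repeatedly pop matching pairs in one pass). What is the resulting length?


Input: daaebcbe
Stack-based adjacent duplicate removal:
  Read 'd': push. Stack: d
  Read 'a': push. Stack: da
  Read 'a': matches stack top 'a' => pop. Stack: d
  Read 'e': push. Stack: de
  Read 'b': push. Stack: deb
  Read 'c': push. Stack: debc
  Read 'b': push. Stack: debcb
  Read 'e': push. Stack: debcbe
Final stack: "debcbe" (length 6)

6


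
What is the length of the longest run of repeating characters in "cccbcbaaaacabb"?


Input: "cccbcbaaaacabb"
Scanning for longest run:
  Position 1 ('c'): continues run of 'c', length=2
  Position 2 ('c'): continues run of 'c', length=3
  Position 3 ('b'): new char, reset run to 1
  Position 4 ('c'): new char, reset run to 1
  Position 5 ('b'): new char, reset run to 1
  Position 6 ('a'): new char, reset run to 1
  Position 7 ('a'): continues run of 'a', length=2
  Position 8 ('a'): continues run of 'a', length=3
  Position 9 ('a'): continues run of 'a', length=4
  Position 10 ('c'): new char, reset run to 1
  Position 11 ('a'): new char, reset run to 1
  Position 12 ('b'): new char, reset run to 1
  Position 13 ('b'): continues run of 'b', length=2
Longest run: 'a' with length 4

4


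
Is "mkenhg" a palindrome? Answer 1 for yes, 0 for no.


Input: mkenhg
Reversed: ghnekm
  Compare pos 0 ('m') with pos 5 ('g'): MISMATCH
  Compare pos 1 ('k') with pos 4 ('h'): MISMATCH
  Compare pos 2 ('e') with pos 3 ('n'): MISMATCH
Result: not a palindrome

0


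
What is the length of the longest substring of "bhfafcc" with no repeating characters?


Input: "bhfafcc"
Sliding window (track last position of each char):
  Position 0 ('b'): window [0,0] length 1 -- new best
  Position 1 ('h'): window [0,1] length 2 -- new best
  Position 2 ('f'): window [0,2] length 3 -- new best
  Position 3 ('a'): window [0,3] length 4 -- new best
  Position 4 ('f'): repeat (last at 2), move window start to 3
  Position 4 ('f'): window [3,4] length 2
  Position 5 ('c'): window [3,5] length 3
  Position 6 ('c'): repeat (last at 5), move window start to 6
  Position 6 ('c'): window [6,6] length 1
Longest substring with no repeats: "bhfa" with length 4

4


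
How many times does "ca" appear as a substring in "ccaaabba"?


Searching for "ca" in "ccaaabba"
Scanning each position:
  Position 0: "cc" => no
  Position 1: "ca" => MATCH
  Position 2: "aa" => no
  Position 3: "aa" => no
  Position 4: "ab" => no
  Position 5: "bb" => no
  Position 6: "ba" => no
Total occurrences: 1

1


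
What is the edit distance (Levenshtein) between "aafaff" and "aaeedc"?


Computing edit distance: "aafaff" -> "aaeedc"
DP table:
           a    a    e    e    d    c
      0    1    2    3    4    5    6
  a   1    0    1    2    3    4    5
  a   2    1    0    1    2    3    4
  f   3    2    1    1    2    3    4
  a   4    3    2    2    2    3    4
  f   5    4    3    3    3    3    4
  f   6    5    4    4    4    4    4
Edit distance = dp[6][6] = 4

4


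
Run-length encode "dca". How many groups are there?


Input: dca
Scanning for consecutive runs:
  Group 1: 'd' x 1 (positions 0-0)
  Group 2: 'c' x 1 (positions 1-1)
  Group 3: 'a' x 1 (positions 2-2)
Total groups: 3

3


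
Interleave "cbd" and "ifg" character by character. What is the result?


Interleaving "cbd" and "ifg":
  Position 0: 'c' from first, 'i' from second => "ci"
  Position 1: 'b' from first, 'f' from second => "bf"
  Position 2: 'd' from first, 'g' from second => "dg"
Result: cibfdg

cibfdg


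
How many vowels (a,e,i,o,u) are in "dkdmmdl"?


Input: dkdmmdl
Checking each character:
  'd' at position 0: consonant
  'k' at position 1: consonant
  'd' at position 2: consonant
  'm' at position 3: consonant
  'm' at position 4: consonant
  'd' at position 5: consonant
  'l' at position 6: consonant
Total vowels: 0

0


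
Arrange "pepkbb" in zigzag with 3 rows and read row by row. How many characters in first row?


Zigzag "pepkbb" into 3 rows:
Placing characters:
  'p' => row 0
  'e' => row 1
  'p' => row 2
  'k' => row 1
  'b' => row 0
  'b' => row 1
Rows:
  Row 0: "pb"
  Row 1: "ekb"
  Row 2: "p"
First row length: 2

2


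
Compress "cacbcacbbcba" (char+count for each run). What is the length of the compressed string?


Input: cacbcacbbcba
Runs:
  'c' x 1 => "c1"
  'a' x 1 => "a1"
  'c' x 1 => "c1"
  'b' x 1 => "b1"
  'c' x 1 => "c1"
  'a' x 1 => "a1"
  'c' x 1 => "c1"
  'b' x 2 => "b2"
  'c' x 1 => "c1"
  'b' x 1 => "b1"
  'a' x 1 => "a1"
Compressed: "c1a1c1b1c1a1c1b2c1b1a1"
Compressed length: 22

22


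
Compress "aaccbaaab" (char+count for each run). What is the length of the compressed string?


Input: aaccbaaab
Runs:
  'a' x 2 => "a2"
  'c' x 2 => "c2"
  'b' x 1 => "b1"
  'a' x 3 => "a3"
  'b' x 1 => "b1"
Compressed: "a2c2b1a3b1"
Compressed length: 10

10


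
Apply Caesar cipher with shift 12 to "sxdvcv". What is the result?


Caesar cipher: shift "sxdvcv" by 12
  's' (pos 18) + 12 = pos 4 = 'e'
  'x' (pos 23) + 12 = pos 9 = 'j'
  'd' (pos 3) + 12 = pos 15 = 'p'
  'v' (pos 21) + 12 = pos 7 = 'h'
  'c' (pos 2) + 12 = pos 14 = 'o'
  'v' (pos 21) + 12 = pos 7 = 'h'
Result: ejphoh

ejphoh


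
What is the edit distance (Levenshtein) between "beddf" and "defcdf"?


Computing edit distance: "beddf" -> "defcdf"
DP table:
           d    e    f    c    d    f
      0    1    2    3    4    5    6
  b   1    1    2    3    4    5    6
  e   2    2    1    2    3    4    5
  d   3    2    2    2    3    3    4
  d   4    3    3    3    3    3    4
  f   5    4    4    3    4    4    3
Edit distance = dp[5][6] = 3

3


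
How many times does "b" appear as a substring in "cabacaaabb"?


Searching for "b" in "cabacaaabb"
Scanning each position:
  Position 0: "c" => no
  Position 1: "a" => no
  Position 2: "b" => MATCH
  Position 3: "a" => no
  Position 4: "c" => no
  Position 5: "a" => no
  Position 6: "a" => no
  Position 7: "a" => no
  Position 8: "b" => MATCH
  Position 9: "b" => MATCH
Total occurrences: 3

3


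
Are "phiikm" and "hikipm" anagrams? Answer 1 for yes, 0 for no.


Strings: "phiikm", "hikipm"
Sorted first:  hiikmp
Sorted second: hiikmp
Sorted forms match => anagrams

1


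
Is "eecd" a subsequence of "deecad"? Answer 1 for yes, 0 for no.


Check if "eecd" is a subsequence of "deecad"
Greedy scan:
  Position 0 ('d'): no match needed
  Position 1 ('e'): matches sub[0] = 'e'
  Position 2 ('e'): matches sub[1] = 'e'
  Position 3 ('c'): matches sub[2] = 'c'
  Position 4 ('a'): no match needed
  Position 5 ('d'): matches sub[3] = 'd'
All 4 characters matched => is a subsequence

1


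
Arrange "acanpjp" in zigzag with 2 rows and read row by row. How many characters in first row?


Zigzag "acanpjp" into 2 rows:
Placing characters:
  'a' => row 0
  'c' => row 1
  'a' => row 0
  'n' => row 1
  'p' => row 0
  'j' => row 1
  'p' => row 0
Rows:
  Row 0: "aapp"
  Row 1: "cnj"
First row length: 4

4


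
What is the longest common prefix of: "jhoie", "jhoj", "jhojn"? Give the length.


Words: jhoie, jhoj, jhojn
  Position 0: all 'j' => match
  Position 1: all 'h' => match
  Position 2: all 'o' => match
  Position 3: ('i', 'j', 'j') => mismatch, stop
LCP = "jho" (length 3)

3


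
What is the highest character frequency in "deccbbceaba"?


Input: deccbbceaba
Character counts:
  'a': 2
  'b': 3
  'c': 3
  'd': 1
  'e': 2
Maximum frequency: 3

3


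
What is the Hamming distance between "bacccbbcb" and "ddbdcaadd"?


Comparing "bacccbbcb" and "ddbdcaadd" position by position:
  Position 0: 'b' vs 'd' => differ
  Position 1: 'a' vs 'd' => differ
  Position 2: 'c' vs 'b' => differ
  Position 3: 'c' vs 'd' => differ
  Position 4: 'c' vs 'c' => same
  Position 5: 'b' vs 'a' => differ
  Position 6: 'b' vs 'a' => differ
  Position 7: 'c' vs 'd' => differ
  Position 8: 'b' vs 'd' => differ
Total differences (Hamming distance): 8

8


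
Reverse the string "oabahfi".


Input: oabahfi
Reading characters right to left:
  Position 6: 'i'
  Position 5: 'f'
  Position 4: 'h'
  Position 3: 'a'
  Position 2: 'b'
  Position 1: 'a'
  Position 0: 'o'
Reversed: ifhabao

ifhabao


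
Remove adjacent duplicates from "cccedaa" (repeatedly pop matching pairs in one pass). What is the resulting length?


Input: cccedaa
Stack-based adjacent duplicate removal:
  Read 'c': push. Stack: c
  Read 'c': matches stack top 'c' => pop. Stack: (empty)
  Read 'c': push. Stack: c
  Read 'e': push. Stack: ce
  Read 'd': push. Stack: ced
  Read 'a': push. Stack: ceda
  Read 'a': matches stack top 'a' => pop. Stack: ced
Final stack: "ced" (length 3)

3


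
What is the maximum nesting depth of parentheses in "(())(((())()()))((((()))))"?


Input: "(())(((())()()))((((()))))"
Tracking depth:
  Position 0 '(': depth becomes 1
  Position 1 '(': depth becomes 2
  Position 2 ')': depth becomes 1
  Position 3 ')': depth becomes 0
  Position 4 '(': depth becomes 1
  Position 5 '(': depth becomes 2
  Position 6 '(': depth becomes 3
  Position 7 '(': depth becomes 4
  Position 8 ')': depth becomes 3
  Position 9 ')': depth becomes 2
  Position 10 '(': depth becomes 3
  Position 11 ')': depth becomes 2
  Position 12 '(': depth becomes 3
  Position 13 ')': depth becomes 2
  Position 14 ')': depth becomes 1
  Position 15 ')': depth becomes 0
  Position 16 '(': depth becomes 1
  Position 17 '(': depth becomes 2
  Position 18 '(': depth becomes 3
  Position 19 '(': depth becomes 4
  Position 20 '(': depth becomes 5
  Position 21 ')': depth becomes 4
  Position 22 ')': depth becomes 3
  Position 23 ')': depth becomes 2
  Position 24 ')': depth becomes 1
  Position 25 ')': depth becomes 0
Maximum depth reached: 5

5


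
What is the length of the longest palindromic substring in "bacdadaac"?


Input: "bacdadaac"
Checking substrings for palindromes:
  [3:6] "dad" (len 3) => palindrome
  [4:7] "ada" (len 3) => palindrome
  [6:8] "aa" (len 2) => palindrome
Longest palindromic substring: "dad" with length 3

3


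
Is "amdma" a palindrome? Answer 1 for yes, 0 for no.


Input: amdma
Reversed: amdma
  Compare pos 0 ('a') with pos 4 ('a'): match
  Compare pos 1 ('m') with pos 3 ('m'): match
Result: palindrome

1


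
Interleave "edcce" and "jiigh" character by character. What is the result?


Interleaving "edcce" and "jiigh":
  Position 0: 'e' from first, 'j' from second => "ej"
  Position 1: 'd' from first, 'i' from second => "di"
  Position 2: 'c' from first, 'i' from second => "ci"
  Position 3: 'c' from first, 'g' from second => "cg"
  Position 4: 'e' from first, 'h' from second => "eh"
Result: ejdicicgeh

ejdicicgeh


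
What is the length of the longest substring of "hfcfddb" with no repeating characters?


Input: "hfcfddb"
Sliding window (track last position of each char):
  Position 0 ('h'): window [0,0] length 1 -- new best
  Position 1 ('f'): window [0,1] length 2 -- new best
  Position 2 ('c'): window [0,2] length 3 -- new best
  Position 3 ('f'): repeat (last at 1), move window start to 2
  Position 3 ('f'): window [2,3] length 2
  Position 4 ('d'): window [2,4] length 3
  Position 5 ('d'): repeat (last at 4), move window start to 5
  Position 5 ('d'): window [5,5] length 1
  Position 6 ('b'): window [5,6] length 2
Longest substring with no repeats: "hfc" with length 3

3


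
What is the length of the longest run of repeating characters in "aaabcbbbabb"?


Input: "aaabcbbbabb"
Scanning for longest run:
  Position 1 ('a'): continues run of 'a', length=2
  Position 2 ('a'): continues run of 'a', length=3
  Position 3 ('b'): new char, reset run to 1
  Position 4 ('c'): new char, reset run to 1
  Position 5 ('b'): new char, reset run to 1
  Position 6 ('b'): continues run of 'b', length=2
  Position 7 ('b'): continues run of 'b', length=3
  Position 8 ('a'): new char, reset run to 1
  Position 9 ('b'): new char, reset run to 1
  Position 10 ('b'): continues run of 'b', length=2
Longest run: 'a' with length 3

3


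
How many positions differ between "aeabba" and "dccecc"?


Comparing "aeabba" and "dccecc" position by position:
  Position 0: 'a' vs 'd' => DIFFER
  Position 1: 'e' vs 'c' => DIFFER
  Position 2: 'a' vs 'c' => DIFFER
  Position 3: 'b' vs 'e' => DIFFER
  Position 4: 'b' vs 'c' => DIFFER
  Position 5: 'a' vs 'c' => DIFFER
Positions that differ: 6

6


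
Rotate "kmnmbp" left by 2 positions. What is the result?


Input: "kmnmbp", rotate left by 2
First 2 characters: "km"
Remaining characters: "nmbp"
Concatenate remaining + first: "nmbp" + "km" = "nmbpkm"

nmbpkm


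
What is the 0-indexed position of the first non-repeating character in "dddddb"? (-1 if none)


Input: dddddb
Character frequencies:
  'b': 1
  'd': 5
Scanning left to right for freq == 1:
  Position 0 ('d'): freq=5, skip
  Position 1 ('d'): freq=5, skip
  Position 2 ('d'): freq=5, skip
  Position 3 ('d'): freq=5, skip
  Position 4 ('d'): freq=5, skip
  Position 5 ('b'): unique! => answer = 5

5


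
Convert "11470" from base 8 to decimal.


Input: "11470" in base 8
Positional expansion:
  Digit '1' (value 1) x 8^4 = 4096
  Digit '1' (value 1) x 8^3 = 512
  Digit '4' (value 4) x 8^2 = 256
  Digit '7' (value 7) x 8^1 = 56
  Digit '0' (value 0) x 8^0 = 0
Sum = 4920

4920


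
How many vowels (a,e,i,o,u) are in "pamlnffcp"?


Input: pamlnffcp
Checking each character:
  'p' at position 0: consonant
  'a' at position 1: vowel (running total: 1)
  'm' at position 2: consonant
  'l' at position 3: consonant
  'n' at position 4: consonant
  'f' at position 5: consonant
  'f' at position 6: consonant
  'c' at position 7: consonant
  'p' at position 8: consonant
Total vowels: 1

1


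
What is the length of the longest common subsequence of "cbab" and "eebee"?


LCS of "cbab" and "eebee"
DP table:
           e    e    b    e    e
      0    0    0    0    0    0
  c   0    0    0    0    0    0
  b   0    0    0    1    1    1
  a   0    0    0    1    1    1
  b   0    0    0    1    1    1
LCS length = dp[4][5] = 1

1


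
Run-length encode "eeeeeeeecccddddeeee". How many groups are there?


Input: eeeeeeeecccddddeeee
Scanning for consecutive runs:
  Group 1: 'e' x 8 (positions 0-7)
  Group 2: 'c' x 3 (positions 8-10)
  Group 3: 'd' x 4 (positions 11-14)
  Group 4: 'e' x 4 (positions 15-18)
Total groups: 4

4


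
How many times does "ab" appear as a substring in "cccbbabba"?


Searching for "ab" in "cccbbabba"
Scanning each position:
  Position 0: "cc" => no
  Position 1: "cc" => no
  Position 2: "cb" => no
  Position 3: "bb" => no
  Position 4: "ba" => no
  Position 5: "ab" => MATCH
  Position 6: "bb" => no
  Position 7: "ba" => no
Total occurrences: 1

1


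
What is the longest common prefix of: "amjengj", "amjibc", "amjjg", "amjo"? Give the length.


Words: amjengj, amjibc, amjjg, amjo
  Position 0: all 'a' => match
  Position 1: all 'm' => match
  Position 2: all 'j' => match
  Position 3: ('e', 'i', 'j', 'o') => mismatch, stop
LCP = "amj" (length 3)

3


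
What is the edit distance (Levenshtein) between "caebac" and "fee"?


Computing edit distance: "caebac" -> "fee"
DP table:
           f    e    e
      0    1    2    3
  c   1    1    2    3
  a   2    2    2    3
  e   3    3    2    2
  b   4    4    3    3
  a   5    5    4    4
  c   6    6    5    5
Edit distance = dp[6][3] = 5

5


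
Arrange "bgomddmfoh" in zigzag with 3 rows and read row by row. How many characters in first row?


Zigzag "bgomddmfoh" into 3 rows:
Placing characters:
  'b' => row 0
  'g' => row 1
  'o' => row 2
  'm' => row 1
  'd' => row 0
  'd' => row 1
  'm' => row 2
  'f' => row 1
  'o' => row 0
  'h' => row 1
Rows:
  Row 0: "bdo"
  Row 1: "gmdfh"
  Row 2: "om"
First row length: 3

3


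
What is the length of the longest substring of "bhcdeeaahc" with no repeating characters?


Input: "bhcdeeaahc"
Sliding window (track last position of each char):
  Position 0 ('b'): window [0,0] length 1 -- new best
  Position 1 ('h'): window [0,1] length 2 -- new best
  Position 2 ('c'): window [0,2] length 3 -- new best
  Position 3 ('d'): window [0,3] length 4 -- new best
  Position 4 ('e'): window [0,4] length 5 -- new best
  Position 5 ('e'): repeat (last at 4), move window start to 5
  Position 5 ('e'): window [5,5] length 1
  Position 6 ('a'): window [5,6] length 2
  Position 7 ('a'): repeat (last at 6), move window start to 7
  Position 7 ('a'): window [7,7] length 1
  Position 8 ('h'): window [7,8] length 2
  Position 9 ('c'): window [7,9] length 3
Longest substring with no repeats: "bhcde" with length 5

5


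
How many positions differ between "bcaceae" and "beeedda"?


Comparing "bcaceae" and "beeedda" position by position:
  Position 0: 'b' vs 'b' => same
  Position 1: 'c' vs 'e' => DIFFER
  Position 2: 'a' vs 'e' => DIFFER
  Position 3: 'c' vs 'e' => DIFFER
  Position 4: 'e' vs 'd' => DIFFER
  Position 5: 'a' vs 'd' => DIFFER
  Position 6: 'e' vs 'a' => DIFFER
Positions that differ: 6

6


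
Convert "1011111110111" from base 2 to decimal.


Input: "1011111110111" in base 2
Positional expansion:
  Digit '1' (value 1) x 2^12 = 4096
  Digit '0' (value 0) x 2^11 = 0
  Digit '1' (value 1) x 2^10 = 1024
  Digit '1' (value 1) x 2^9 = 512
  Digit '1' (value 1) x 2^8 = 256
  Digit '1' (value 1) x 2^7 = 128
  Digit '1' (value 1) x 2^6 = 64
  Digit '1' (value 1) x 2^5 = 32
  Digit '1' (value 1) x 2^4 = 16
  Digit '0' (value 0) x 2^3 = 0
  Digit '1' (value 1) x 2^2 = 4
  Digit '1' (value 1) x 2^1 = 2
  Digit '1' (value 1) x 2^0 = 1
Sum = 6135

6135


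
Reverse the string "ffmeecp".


Input: ffmeecp
Reading characters right to left:
  Position 6: 'p'
  Position 5: 'c'
  Position 4: 'e'
  Position 3: 'e'
  Position 2: 'm'
  Position 1: 'f'
  Position 0: 'f'
Reversed: pceemff

pceemff


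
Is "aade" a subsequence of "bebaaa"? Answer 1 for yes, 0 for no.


Check if "aade" is a subsequence of "bebaaa"
Greedy scan:
  Position 0 ('b'): no match needed
  Position 1 ('e'): no match needed
  Position 2 ('b'): no match needed
  Position 3 ('a'): matches sub[0] = 'a'
  Position 4 ('a'): matches sub[1] = 'a'
  Position 5 ('a'): no match needed
Only matched 2/4 characters => not a subsequence

0


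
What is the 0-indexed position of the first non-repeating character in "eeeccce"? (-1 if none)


Input: eeeccce
Character frequencies:
  'c': 3
  'e': 4
Scanning left to right for freq == 1:
  Position 0 ('e'): freq=4, skip
  Position 1 ('e'): freq=4, skip
  Position 2 ('e'): freq=4, skip
  Position 3 ('c'): freq=3, skip
  Position 4 ('c'): freq=3, skip
  Position 5 ('c'): freq=3, skip
  Position 6 ('e'): freq=4, skip
  No unique character found => answer = -1

-1


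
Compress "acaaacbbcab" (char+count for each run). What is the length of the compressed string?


Input: acaaacbbcab
Runs:
  'a' x 1 => "a1"
  'c' x 1 => "c1"
  'a' x 3 => "a3"
  'c' x 1 => "c1"
  'b' x 2 => "b2"
  'c' x 1 => "c1"
  'a' x 1 => "a1"
  'b' x 1 => "b1"
Compressed: "a1c1a3c1b2c1a1b1"
Compressed length: 16

16


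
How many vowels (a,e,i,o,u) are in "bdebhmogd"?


Input: bdebhmogd
Checking each character:
  'b' at position 0: consonant
  'd' at position 1: consonant
  'e' at position 2: vowel (running total: 1)
  'b' at position 3: consonant
  'h' at position 4: consonant
  'm' at position 5: consonant
  'o' at position 6: vowel (running total: 2)
  'g' at position 7: consonant
  'd' at position 8: consonant
Total vowels: 2

2


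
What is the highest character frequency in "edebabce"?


Input: edebabce
Character counts:
  'a': 1
  'b': 2
  'c': 1
  'd': 1
  'e': 3
Maximum frequency: 3

3


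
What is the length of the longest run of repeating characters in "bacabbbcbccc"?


Input: "bacabbbcbccc"
Scanning for longest run:
  Position 1 ('a'): new char, reset run to 1
  Position 2 ('c'): new char, reset run to 1
  Position 3 ('a'): new char, reset run to 1
  Position 4 ('b'): new char, reset run to 1
  Position 5 ('b'): continues run of 'b', length=2
  Position 6 ('b'): continues run of 'b', length=3
  Position 7 ('c'): new char, reset run to 1
  Position 8 ('b'): new char, reset run to 1
  Position 9 ('c'): new char, reset run to 1
  Position 10 ('c'): continues run of 'c', length=2
  Position 11 ('c'): continues run of 'c', length=3
Longest run: 'b' with length 3

3


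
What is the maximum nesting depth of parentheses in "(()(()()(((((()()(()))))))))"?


Input: "(()(()()(((((()()(()))))))))"
Tracking depth:
  Position 0 '(': depth becomes 1
  Position 1 '(': depth becomes 2
  Position 2 ')': depth becomes 1
  Position 3 '(': depth becomes 2
  Position 4 '(': depth becomes 3
  Position 5 ')': depth becomes 2
  Position 6 '(': depth becomes 3
  Position 7 ')': depth becomes 2
  Position 8 '(': depth becomes 3
  Position 9 '(': depth becomes 4
  Position 10 '(': depth becomes 5
  Position 11 '(': depth becomes 6
  Position 12 '(': depth becomes 7
  Position 13 '(': depth becomes 8
  Position 14 ')': depth becomes 7
  Position 15 '(': depth becomes 8
  Position 16 ')': depth becomes 7
  Position 17 '(': depth becomes 8
  Position 18 '(': depth becomes 9
  Position 19 ')': depth becomes 8
  Position 20 ')': depth becomes 7
  Position 21 ')': depth becomes 6
  Position 22 ')': depth becomes 5
  Position 23 ')': depth becomes 4
  Position 24 ')': depth becomes 3
  Position 25 ')': depth becomes 2
  Position 26 ')': depth becomes 1
  Position 27 ')': depth becomes 0
Maximum depth reached: 9

9


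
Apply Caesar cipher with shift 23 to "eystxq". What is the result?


Caesar cipher: shift "eystxq" by 23
  'e' (pos 4) + 23 = pos 1 = 'b'
  'y' (pos 24) + 23 = pos 21 = 'v'
  's' (pos 18) + 23 = pos 15 = 'p'
  't' (pos 19) + 23 = pos 16 = 'q'
  'x' (pos 23) + 23 = pos 20 = 'u'
  'q' (pos 16) + 23 = pos 13 = 'n'
Result: bvpqun

bvpqun


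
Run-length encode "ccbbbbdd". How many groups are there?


Input: ccbbbbdd
Scanning for consecutive runs:
  Group 1: 'c' x 2 (positions 0-1)
  Group 2: 'b' x 4 (positions 2-5)
  Group 3: 'd' x 2 (positions 6-7)
Total groups: 3

3
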